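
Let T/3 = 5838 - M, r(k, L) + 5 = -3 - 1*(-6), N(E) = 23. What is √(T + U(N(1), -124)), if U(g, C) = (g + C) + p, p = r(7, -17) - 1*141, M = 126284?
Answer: I*√361582 ≈ 601.32*I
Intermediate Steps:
r(k, L) = -2 (r(k, L) = -5 + (-3 - 1*(-6)) = -5 + (-3 + 6) = -5 + 3 = -2)
T = -361338 (T = 3*(5838 - 1*126284) = 3*(5838 - 126284) = 3*(-120446) = -361338)
p = -143 (p = -2 - 1*141 = -2 - 141 = -143)
U(g, C) = -143 + C + g (U(g, C) = (g + C) - 143 = (C + g) - 143 = -143 + C + g)
√(T + U(N(1), -124)) = √(-361338 + (-143 - 124 + 23)) = √(-361338 - 244) = √(-361582) = I*√361582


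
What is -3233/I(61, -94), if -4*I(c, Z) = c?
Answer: 212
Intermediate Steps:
I(c, Z) = -c/4
-3233/I(61, -94) = -3233/((-¼*61)) = -3233/(-61/4) = -3233*(-4/61) = 212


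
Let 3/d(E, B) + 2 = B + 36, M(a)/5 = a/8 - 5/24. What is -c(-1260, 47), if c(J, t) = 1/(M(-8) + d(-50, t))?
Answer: 216/1297 ≈ 0.16654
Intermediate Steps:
M(a) = -25/24 + 5*a/8 (M(a) = 5*(a/8 - 5/24) = 5*(-5/24 + a/8) = -25/24 + 5*a/8)
d(E, B) = 3/(34 + B) (d(E, B) = 3/(-2 + (B + 36)) = 3/(-2 + (36 + B)) = 3/(34 + B))
c(J, t) = 1/(-145/24 + 3/(34 + t)) (c(J, t) = 1/((-25/24 + (5/8)*(-8)) + 3/(34 + t)) = 1/((-25/24 - 5) + 3/(34 + t)) = 1/(-145/24 + 3/(34 + t)))
-c(-1260, 47) = -24*(-34 - 1*47)/(4858 + 145*47) = -24*(-34 - 47)/(4858 + 6815) = -24*(-81)/11673 = -1*(-216/1297) = 216/1297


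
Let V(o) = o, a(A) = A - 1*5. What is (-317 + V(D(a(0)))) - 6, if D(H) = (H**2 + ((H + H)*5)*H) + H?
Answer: -53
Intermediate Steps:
a(A) = -5 + A (a(A) = A - 5 = -5 + A)
D(H) = H + 11*H**2 (D(H) = (H**2 + ((2*H)*5)*H) + H = (H**2 + (10*H)*H) + H = (H**2 + 10*H**2) + H = 11*H**2 + H = H + 11*H**2)
(-317 + V(D(a(0)))) - 6 = (-317 + (-5 + 0)*(1 + 11*(-5 + 0))) - 6 = (-317 - 5*(1 + 11*(-5))) - 6 = (-317 - 5*(1 - 55)) - 6 = (-317 - 5*(-54)) - 6 = (-317 + 270) - 6 = -47 - 6 = -53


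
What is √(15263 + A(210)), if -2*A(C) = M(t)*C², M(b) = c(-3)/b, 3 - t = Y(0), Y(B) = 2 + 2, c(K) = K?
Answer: I*√50887 ≈ 225.58*I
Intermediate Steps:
Y(B) = 4
t = -1 (t = 3 - 1*4 = 3 - 4 = -1)
M(b) = -3/b
A(C) = -3*C²/2 (A(C) = -(-3/(-1))*C²/2 = -(-3*(-1))*C²/2 = -3*C²/2)
√(15263 + A(210)) = √(15263 - 3/2*210²) = √(15263 - 3/2*44100) = √(15263 - 66150) = √(-50887) = I*√50887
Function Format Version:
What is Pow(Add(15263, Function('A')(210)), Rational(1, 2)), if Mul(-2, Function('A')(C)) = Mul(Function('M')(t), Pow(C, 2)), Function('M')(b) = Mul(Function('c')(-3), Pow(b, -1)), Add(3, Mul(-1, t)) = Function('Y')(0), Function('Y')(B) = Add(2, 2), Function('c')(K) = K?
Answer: Mul(I, Pow(50887, Rational(1, 2))) ≈ Mul(225.58, I)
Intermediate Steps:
Function('Y')(B) = 4
t = -1 (t = Add(3, Mul(-1, 4)) = Add(3, -4) = -1)
Function('M')(b) = Mul(-3, Pow(b, -1))
Function('A')(C) = Mul(Rational(-3, 2), Pow(C, 2)) (Function('A')(C) = Mul(Rational(-1, 2), Mul(Mul(-3, Pow(-1, -1)), Pow(C, 2))) = Mul(Rational(-1, 2), Mul(Mul(-3, -1), Pow(C, 2))) = Mul(Rational(-1, 2), Mul(3, Pow(C, 2))) = Mul(Rational(-3, 2), Pow(C, 2)))
Pow(Add(15263, Function('A')(210)), Rational(1, 2)) = Pow(Add(15263, Mul(Rational(-3, 2), Pow(210, 2))), Rational(1, 2)) = Pow(Add(15263, Mul(Rational(-3, 2), 44100)), Rational(1, 2)) = Pow(Add(15263, -66150), Rational(1, 2)) = Pow(-50887, Rational(1, 2)) = Mul(I, Pow(50887, Rational(1, 2)))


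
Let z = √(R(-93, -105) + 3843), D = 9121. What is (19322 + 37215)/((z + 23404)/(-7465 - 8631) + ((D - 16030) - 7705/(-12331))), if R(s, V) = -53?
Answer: -7694893219911293256514368/940453113744224519609497 + 69185856730612336*√3790/940453113744224519609497 ≈ -8.1821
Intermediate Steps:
z = √3790 (z = √(-53 + 3843) = √3790 ≈ 61.563)
(19322 + 37215)/((z + 23404)/(-7465 - 8631) + ((D - 16030) - 7705/(-12331))) = (19322 + 37215)/((√3790 + 23404)/(-7465 - 8631) + ((9121 - 16030) - 7705/(-12331))) = 56537/((23404 + √3790)/(-16096) + (-6909 - 7705*(-1/12331))) = 56537/((23404 + √3790)*(-1/16096) + (-6909 + 7705/12331)) = 56537/((-5851/4024 - √3790/16096) - 85187174/12331) = 56537/(-342865336857/49619944 - √3790/16096)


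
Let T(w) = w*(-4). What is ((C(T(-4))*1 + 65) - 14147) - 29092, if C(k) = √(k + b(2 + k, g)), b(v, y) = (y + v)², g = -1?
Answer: -43174 + √305 ≈ -43157.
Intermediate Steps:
b(v, y) = (v + y)²
T(w) = -4*w
C(k) = √(k + (1 + k)²) (C(k) = √(k + ((2 + k) - 1)²) = √(k + (1 + k)²))
((C(T(-4))*1 + 65) - 14147) - 29092 = ((√(-4*(-4) + (1 - 4*(-4))²)*1 + 65) - 14147) - 29092 = ((√(16 + (1 + 16)²)*1 + 65) - 14147) - 29092 = ((√(16 + 17²)*1 + 65) - 14147) - 29092 = ((√(16 + 289)*1 + 65) - 14147) - 29092 = ((√305*1 + 65) - 14147) - 29092 = ((√305 + 65) - 14147) - 29092 = ((65 + √305) - 14147) - 29092 = (-14082 + √305) - 29092 = -43174 + √305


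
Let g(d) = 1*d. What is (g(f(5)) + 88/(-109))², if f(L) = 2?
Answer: 16900/11881 ≈ 1.4224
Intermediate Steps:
g(d) = d
(g(f(5)) + 88/(-109))² = (2 + 88/(-109))² = (2 + 88*(-1/109))² = (2 - 88/109)² = (130/109)² = 16900/11881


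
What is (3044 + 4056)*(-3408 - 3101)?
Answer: -46213900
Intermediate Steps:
(3044 + 4056)*(-3408 - 3101) = 7100*(-6509) = -46213900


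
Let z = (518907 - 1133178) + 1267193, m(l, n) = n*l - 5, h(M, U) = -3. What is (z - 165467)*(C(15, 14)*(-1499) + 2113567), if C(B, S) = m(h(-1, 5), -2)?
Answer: 1029538106940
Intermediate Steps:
m(l, n) = -5 + l*n (m(l, n) = l*n - 5 = -5 + l*n)
C(B, S) = 1 (C(B, S) = -5 - 3*(-2) = -5 + 6 = 1)
z = 652922 (z = -614271 + 1267193 = 652922)
(z - 165467)*(C(15, 14)*(-1499) + 2113567) = (652922 - 165467)*(1*(-1499) + 2113567) = 487455*(-1499 + 2113567) = 487455*2112068 = 1029538106940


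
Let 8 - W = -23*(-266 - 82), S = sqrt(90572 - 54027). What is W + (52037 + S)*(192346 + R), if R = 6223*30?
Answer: 19723888336 + 379036*sqrt(36545) ≈ 1.9796e+10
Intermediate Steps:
R = 186690
S = sqrt(36545) ≈ 191.17
W = -7996 (W = 8 - (-23)*(-266 - 82) = 8 - (-23)*(-348) = 8 - 1*8004 = 8 - 8004 = -7996)
W + (52037 + S)*(192346 + R) = -7996 + (52037 + sqrt(36545))*(192346 + 186690) = -7996 + (52037 + sqrt(36545))*379036 = -7996 + (19723896332 + 379036*sqrt(36545)) = 19723888336 + 379036*sqrt(36545)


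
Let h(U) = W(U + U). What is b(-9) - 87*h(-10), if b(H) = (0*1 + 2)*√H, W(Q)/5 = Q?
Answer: 8700 + 6*I ≈ 8700.0 + 6.0*I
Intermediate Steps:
W(Q) = 5*Q
b(H) = 2*√H (b(H) = (0 + 2)*√H = 2*√H)
h(U) = 10*U (h(U) = 5*(U + U) = 5*(2*U) = 10*U)
b(-9) - 87*h(-10) = 2*√(-9) - 870*(-10) = 2*(3*I) - 87*(-100) = 6*I + 8700 = 8700 + 6*I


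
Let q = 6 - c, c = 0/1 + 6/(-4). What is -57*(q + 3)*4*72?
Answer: -172368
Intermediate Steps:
c = -3/2 (c = 0*1 + 6*(-¼) = 0 - 3/2 = -3/2 ≈ -1.5000)
q = 15/2 (q = 6 - 1*(-3/2) = 6 + 3/2 = 15/2 ≈ 7.5000)
-57*(q + 3)*4*72 = -57*(15/2 + 3)*4*72 = -1197*4/2*72 = -57*42*72 = -2394*72 = -172368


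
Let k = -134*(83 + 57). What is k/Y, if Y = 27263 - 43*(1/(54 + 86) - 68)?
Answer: -2626400/4226137 ≈ -0.62147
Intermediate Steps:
k = -18760 (k = -134*140 = -18760)
Y = 4226137/140 (Y = 27263 - 43*(1/140 - 68) = 27263 - 43*(-9519)/140 = 27263 - 1*(-409317/140) = 27263 + 409317/140 = 4226137/140 ≈ 30187.)
k/Y = -18760/4226137/140 = -18760*140/4226137 = -2626400/4226137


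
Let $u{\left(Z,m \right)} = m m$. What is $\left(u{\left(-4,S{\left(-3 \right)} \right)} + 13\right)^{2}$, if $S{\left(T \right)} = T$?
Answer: $484$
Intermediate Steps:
$u{\left(Z,m \right)} = m^{2}$
$\left(u{\left(-4,S{\left(-3 \right)} \right)} + 13\right)^{2} = \left(\left(-3\right)^{2} + 13\right)^{2} = \left(9 + 13\right)^{2} = 22^{2} = 484$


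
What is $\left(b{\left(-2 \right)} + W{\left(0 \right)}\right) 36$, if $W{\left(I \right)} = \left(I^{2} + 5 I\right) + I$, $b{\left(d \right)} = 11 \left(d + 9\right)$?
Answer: $2772$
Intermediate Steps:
$b{\left(d \right)} = 99 + 11 d$ ($b{\left(d \right)} = 11 \left(9 + d\right) = 99 + 11 d$)
$W{\left(I \right)} = I^{2} + 6 I$
$\left(b{\left(-2 \right)} + W{\left(0 \right)}\right) 36 = \left(\left(99 + 11 \left(-2\right)\right) + 0 \left(6 + 0\right)\right) 36 = \left(\left(99 - 22\right) + 0 \cdot 6\right) 36 = \left(77 + 0\right) 36 = 77 \cdot 36 = 2772$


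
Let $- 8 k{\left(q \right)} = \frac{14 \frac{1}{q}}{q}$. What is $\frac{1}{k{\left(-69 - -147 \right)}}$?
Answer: $- \frac{24336}{7} \approx -3476.6$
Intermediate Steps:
$k{\left(q \right)} = - \frac{7}{4 q^{2}}$ ($k{\left(q \right)} = - \frac{\frac{14}{q} \frac{1}{q}}{8} = - \frac{14 \frac{1}{q^{2}}}{8} = - \frac{7}{4 q^{2}}$)
$\frac{1}{k{\left(-69 - -147 \right)}} = \frac{1}{\left(- \frac{7}{4}\right) \frac{1}{\left(-69 - -147\right)^{2}}} = \frac{1}{\left(- \frac{7}{4}\right) \frac{1}{\left(-69 + 147\right)^{2}}} = \frac{1}{\left(- \frac{7}{4}\right) \frac{1}{6084}} = \frac{1}{- \frac{7}{24336}} = - \frac{24336}{7}$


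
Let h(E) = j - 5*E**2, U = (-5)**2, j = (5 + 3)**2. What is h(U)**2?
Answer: 9369721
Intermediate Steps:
j = 64 (j = 8**2 = 64)
U = 25
h(E) = 64 - 5*E**2
h(U)**2 = (64 - 5*25**2)**2 = (64 - 5*625)**2 = (64 - 3125)**2 = (-3061)**2 = 9369721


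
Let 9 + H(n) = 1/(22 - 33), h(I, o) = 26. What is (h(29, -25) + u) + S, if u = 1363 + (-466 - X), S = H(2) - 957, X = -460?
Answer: 4586/11 ≈ 416.91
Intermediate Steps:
H(n) = -100/11 (H(n) = -9 + 1/(22 - 33) = -9 + 1/(-11) = -9 - 1/11 = -100/11)
S = -10627/11 (S = -100/11 - 957 = -10627/11 ≈ -966.09)
u = 1357 (u = 1363 + (-466 - 1*(-460)) = 1363 + (-466 + 460) = 1363 - 6 = 1357)
(h(29, -25) + u) + S = (26 + 1357) - 10627/11 = 1383 - 10627/11 = 4586/11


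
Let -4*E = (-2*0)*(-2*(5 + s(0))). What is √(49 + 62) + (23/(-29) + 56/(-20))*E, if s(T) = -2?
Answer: √111 ≈ 10.536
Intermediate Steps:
E = 0 (E = -(-2*0)*(-2*(5 - 2))/4 = -0*(-2*3) = -0*(-6) = -¼*0 = 0)
√(49 + 62) + (23/(-29) + 56/(-20))*E = √(49 + 62) + (23/(-29) + 56/(-20))*0 = √111 + (23*(-1/29) + 56*(-1/20))*0 = √111 + (-23/29 - 14/5)*0 = √111 - 521/145*0 = √111 + 0 = √111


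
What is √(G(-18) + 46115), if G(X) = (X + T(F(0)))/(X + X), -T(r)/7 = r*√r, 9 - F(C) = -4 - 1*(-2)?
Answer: √(1660158 + 77*√11)/6 ≈ 214.76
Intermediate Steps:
F(C) = 11 (F(C) = 9 - (-4 - 1*(-2)) = 9 - (-4 + 2) = 9 - 1*(-2) = 9 + 2 = 11)
T(r) = -7*r^(3/2) (T(r) = -7*r*√r = -7*r^(3/2))
G(X) = (X - 77*√11)/(2*X) (G(X) = (X - 77*√11)/(X + X) = (X - 77*√11)/((2*X)) = (X - 77*√11)*(1/(2*X)) = (X - 77*√11)/(2*X))
√(G(-18) + 46115) = √((½)*(-18 - 77*√11)/(-18) + 46115) = √((½)*(-1/18)*(-18 - 77*√11) + 46115) = √((½ + 77*√11/36) + 46115) = √(92231/2 + 77*√11/36)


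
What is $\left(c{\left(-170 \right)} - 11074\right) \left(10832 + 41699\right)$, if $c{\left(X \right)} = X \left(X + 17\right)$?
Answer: $784603016$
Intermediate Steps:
$c{\left(X \right)} = X \left(17 + X\right)$
$\left(c{\left(-170 \right)} - 11074\right) \left(10832 + 41699\right) = \left(- 170 \left(17 - 170\right) - 11074\right) \left(10832 + 41699\right) = \left(\left(-170\right) \left(-153\right) - 11074\right) 52531 = \left(26010 - 11074\right) 52531 = 14936 \cdot 52531 = 784603016$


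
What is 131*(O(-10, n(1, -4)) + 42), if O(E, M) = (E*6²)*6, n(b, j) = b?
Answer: -277458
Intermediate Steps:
O(E, M) = 216*E (O(E, M) = (E*36)*6 = (36*E)*6 = 216*E)
131*(O(-10, n(1, -4)) + 42) = 131*(216*(-10) + 42) = 131*(-2160 + 42) = 131*(-2118) = -277458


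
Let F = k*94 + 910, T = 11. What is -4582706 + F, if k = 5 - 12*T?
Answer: -4593734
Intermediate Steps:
k = -127 (k = 5 - 12*11 = 5 - 132 = -127)
F = -11028 (F = -127*94 + 910 = -11938 + 910 = -11028)
-4582706 + F = -4582706 - 11028 = -4593734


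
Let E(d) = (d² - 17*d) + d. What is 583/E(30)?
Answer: 583/420 ≈ 1.3881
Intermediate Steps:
E(d) = d² - 16*d
583/E(30) = 583/((30*(-16 + 30))) = 583/((30*14)) = 583/420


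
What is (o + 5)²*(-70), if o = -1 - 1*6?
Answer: -280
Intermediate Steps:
o = -7 (o = -1 - 6 = -7)
(o + 5)²*(-70) = (-7 + 5)²*(-70) = (-2)²*(-70) = 4*(-70) = -280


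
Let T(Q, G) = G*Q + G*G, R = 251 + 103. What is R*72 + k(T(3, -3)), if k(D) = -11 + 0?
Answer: 25477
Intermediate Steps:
R = 354
T(Q, G) = G² + G*Q (T(Q, G) = G*Q + G² = G² + G*Q)
k(D) = -11
R*72 + k(T(3, -3)) = 354*72 - 11 = 25488 - 11 = 25477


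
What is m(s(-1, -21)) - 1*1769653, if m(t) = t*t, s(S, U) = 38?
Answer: -1768209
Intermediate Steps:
m(t) = t²
m(s(-1, -21)) - 1*1769653 = 38² - 1*1769653 = 1444 - 1769653 = -1768209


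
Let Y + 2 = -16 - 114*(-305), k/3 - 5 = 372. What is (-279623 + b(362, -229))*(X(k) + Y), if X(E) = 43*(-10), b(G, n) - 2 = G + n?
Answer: -9592587136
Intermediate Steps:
k = 1131 (k = 15 + 3*372 = 15 + 1116 = 1131)
b(G, n) = 2 + G + n (b(G, n) = 2 + (G + n) = 2 + G + n)
X(E) = -430
Y = 34752 (Y = -2 + (-16 - 114*(-305)) = -2 + (-16 + 34770) = -2 + 34754 = 34752)
(-279623 + b(362, -229))*(X(k) + Y) = (-279623 + (2 + 362 - 229))*(-430 + 34752) = (-279623 + 135)*34322 = -279488*34322 = -9592587136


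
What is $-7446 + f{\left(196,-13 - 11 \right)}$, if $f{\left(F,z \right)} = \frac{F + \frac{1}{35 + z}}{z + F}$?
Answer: $- \frac{14085675}{1892} \approx -7444.9$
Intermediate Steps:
$f{\left(F,z \right)} = \frac{F + \frac{1}{35 + z}}{F + z}$
$-7446 + f{\left(196,-13 - 11 \right)} = -7446 + \frac{1 + 35 \cdot 196 + 196 \left(-13 - 11\right)}{\left(-13 - 11\right)^{2} + 35 \cdot 196 + 35 \left(-13 - 11\right) + 196 \left(-13 - 11\right)} = -7446 + \frac{1 + 6860 + 196 \left(-24\right)}{\left(-24\right)^{2} + 6860 + 35 \left(-24\right) + 196 \left(-24\right)} = -7446 + \frac{1 + 6860 - 4704}{576 + 6860 - 840 - 4704} = -7446 + \frac{1}{1892} \cdot 2157 = -7446 + \frac{2157}{1892} = - \frac{14085675}{1892}$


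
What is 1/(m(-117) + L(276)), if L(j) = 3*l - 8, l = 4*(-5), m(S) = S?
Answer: -1/185 ≈ -0.0054054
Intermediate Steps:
l = -20
L(j) = -68 (L(j) = 3*(-20) - 8 = -60 - 8 = -68)
1/(m(-117) + L(276)) = 1/(-117 - 68) = 1/(-185) = -1/185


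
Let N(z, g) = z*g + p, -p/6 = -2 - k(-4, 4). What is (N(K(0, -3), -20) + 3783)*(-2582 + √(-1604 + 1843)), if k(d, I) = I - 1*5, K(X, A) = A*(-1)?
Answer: -9628278 + 3729*√239 ≈ -9.5706e+6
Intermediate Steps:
K(X, A) = -A
k(d, I) = -5 + I (k(d, I) = I - 5 = -5 + I)
p = 6 (p = -6*(-2 - (-5 + 4)) = -6*(-2 - 1*(-1)) = -6*(-2 + 1) = -6*(-1) = 6)
N(z, g) = 6 + g*z (N(z, g) = z*g + 6 = g*z + 6 = 6 + g*z)
(N(K(0, -3), -20) + 3783)*(-2582 + √(-1604 + 1843)) = ((6 - (-20)*(-3)) + 3783)*(-2582 + √(-1604 + 1843)) = ((6 - 20*3) + 3783)*(-2582 + √239) = ((6 - 60) + 3783)*(-2582 + √239) = (-54 + 3783)*(-2582 + √239) = 3729*(-2582 + √239) = -9628278 + 3729*√239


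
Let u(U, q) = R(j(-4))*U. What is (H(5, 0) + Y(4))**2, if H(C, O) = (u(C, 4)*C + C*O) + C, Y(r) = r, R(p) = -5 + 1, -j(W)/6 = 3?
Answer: 8281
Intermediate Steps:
j(W) = -18 (j(W) = -6*3 = -18)
R(p) = -4
u(U, q) = -4*U
H(C, O) = C - 4*C**2 + C*O (H(C, O) = ((-4*C)*C + C*O) + C = (-4*C**2 + C*O) + C = C - 4*C**2 + C*O)
(H(5, 0) + Y(4))**2 = (5*(1 + 0 - 4*5) + 4)**2 = (5*(1 + 0 - 20) + 4)**2 = (5*(-19) + 4)**2 = (-95 + 4)**2 = (-91)**2 = 8281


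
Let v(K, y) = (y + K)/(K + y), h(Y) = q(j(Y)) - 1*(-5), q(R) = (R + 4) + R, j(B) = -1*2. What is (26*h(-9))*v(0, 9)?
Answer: 130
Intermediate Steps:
j(B) = -2
q(R) = 4 + 2*R (q(R) = (4 + R) + R = 4 + 2*R)
h(Y) = 5 (h(Y) = (4 + 2*(-2)) - 1*(-5) = (4 - 4) + 5 = 0 + 5 = 5)
v(K, y) = 1 (v(K, y) = (K + y)/(K + y) = 1)
(26*h(-9))*v(0, 9) = (26*5)*1 = 130*1 = 130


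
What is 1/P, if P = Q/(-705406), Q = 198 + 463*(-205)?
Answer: 705406/94717 ≈ 7.4475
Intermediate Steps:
Q = -94717 (Q = 198 - 94915 = -94717)
P = 94717/705406 (P = -94717/(-705406) = -94717*(-1/705406) = 94717/705406 ≈ 0.13427)
1/P = 1/(94717/705406) = 705406/94717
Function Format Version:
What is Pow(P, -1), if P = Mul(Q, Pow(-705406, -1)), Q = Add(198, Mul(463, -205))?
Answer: Rational(705406, 94717) ≈ 7.4475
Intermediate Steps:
Q = -94717 (Q = Add(198, -94915) = -94717)
P = Rational(94717, 705406) (P = Mul(-94717, Pow(-705406, -1)) = Mul(-94717, Rational(-1, 705406)) = Rational(94717, 705406) ≈ 0.13427)
Pow(P, -1) = Pow(Rational(94717, 705406), -1) = Rational(705406, 94717)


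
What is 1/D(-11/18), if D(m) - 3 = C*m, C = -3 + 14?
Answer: -18/67 ≈ -0.26866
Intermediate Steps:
C = 11
D(m) = 3 + 11*m
1/D(-11/18) = 1/(3 + 11*(-11/18)) = 1/(3 - 121/18) = 1/(-67/18) = -18/67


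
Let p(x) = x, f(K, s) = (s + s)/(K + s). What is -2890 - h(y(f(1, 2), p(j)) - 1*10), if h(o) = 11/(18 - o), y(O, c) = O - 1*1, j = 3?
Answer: -239903/83 ≈ -2890.4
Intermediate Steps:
f(K, s) = 2*s/(K + s) (f(K, s) = (2*s)/(K + s) = 2*s/(K + s))
y(O, c) = -1 + O (y(O, c) = O - 1 = -1 + O)
-2890 - h(y(f(1, 2), p(j)) - 1*10) = -2890 - (-11)/(-18 + ((-1 + 2*2/(1 + 2)) - 1*10)) = -2890 - (-11)/(-18 + ((-1 + 2*2/3) - 10)) = -2890 - (-11)/(-18 + ((-1 + 2*2*(1/3)) - 10)) = -2890 - (-11)/(-18 + ((-1 + 4/3) - 10)) = -2890 - (-11)/(-18 + (1/3 - 10)) = -2890 - (-11)/(-18 - 29/3) = -2890 - (-11)/(-83/3) = -2890 - (-11)*(-3)/83 = -2890 - 1*33/83 = -2890 - 33/83 = -239903/83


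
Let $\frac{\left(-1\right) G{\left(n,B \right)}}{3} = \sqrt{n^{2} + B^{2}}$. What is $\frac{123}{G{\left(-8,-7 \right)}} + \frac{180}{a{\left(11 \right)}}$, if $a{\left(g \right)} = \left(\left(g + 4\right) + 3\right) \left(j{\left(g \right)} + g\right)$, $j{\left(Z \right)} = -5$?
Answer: $\frac{5}{3} - \frac{41 \sqrt{113}}{113} \approx -2.1903$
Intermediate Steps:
$a{\left(g \right)} = \left(-5 + g\right) \left(7 + g\right)$ ($a{\left(g \right)} = \left(\left(g + 4\right) + 3\right) \left(-5 + g\right) = \left(\left(4 + g\right) + 3\right) \left(-5 + g\right) = \left(7 + g\right) \left(-5 + g\right) = \left(-5 + g\right) \left(7 + g\right)$)
$G{\left(n,B \right)} = - 3 \sqrt{B^{2} + n^{2}}$ ($G{\left(n,B \right)} = - 3 \sqrt{n^{2} + B^{2}} = - 3 \sqrt{B^{2} + n^{2}}$)
$\frac{123}{G{\left(-8,-7 \right)}} + \frac{180}{a{\left(11 \right)}} = \frac{123}{\left(-3\right) \sqrt{\left(-7\right)^{2} + \left(-8\right)^{2}}} + \frac{180}{-35 + 11^{2} + 2 \cdot 11} = \frac{123}{\left(-3\right) \sqrt{49 + 64}} + \frac{180}{-35 + 121 + 22} = \frac{123}{\left(-3\right) \sqrt{113}} + \frac{180}{108} = 123 \left(- \frac{\sqrt{113}}{339}\right) + 180 \cdot \frac{1}{108} = - \frac{41 \sqrt{113}}{113} + \frac{5}{3} = \frac{5}{3} - \frac{41 \sqrt{113}}{113}$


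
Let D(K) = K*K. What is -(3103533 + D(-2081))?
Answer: -7434094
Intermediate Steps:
D(K) = K²
-(3103533 + D(-2081)) = -(3103533 + (-2081)²) = -(3103533 + 4330561) = -1*7434094 = -7434094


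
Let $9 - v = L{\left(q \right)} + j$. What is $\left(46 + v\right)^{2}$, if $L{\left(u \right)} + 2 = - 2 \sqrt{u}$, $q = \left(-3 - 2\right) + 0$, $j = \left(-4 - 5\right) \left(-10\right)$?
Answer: $1069 - 132 i \sqrt{5} \approx 1069.0 - 295.16 i$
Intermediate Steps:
$j = 90$ ($j = \left(-4 - 5\right) \left(-10\right) = \left(-9\right) \left(-10\right) = 90$)
$q = -5$ ($q = -5 + 0 = -5$)
$L{\left(u \right)} = -2 - 2 \sqrt{u}$
$v = -79 + 2 i \sqrt{5}$ ($v = 9 - \left(\left(-2 - 2 \sqrt{-5}\right) + 90\right) = 9 - \left(\left(-2 - 2 i \sqrt{5}\right) + 90\right) = 9 - \left(88 - 2 i \sqrt{5}\right) = -79 + 2 i \sqrt{5} \approx -79.0 + 4.4721 i$)
$\left(46 + v\right)^{2} = \left(46 - \left(79 - 2 i \sqrt{5}\right)\right)^{2} = \left(-33 + 2 i \sqrt{5}\right)^{2}$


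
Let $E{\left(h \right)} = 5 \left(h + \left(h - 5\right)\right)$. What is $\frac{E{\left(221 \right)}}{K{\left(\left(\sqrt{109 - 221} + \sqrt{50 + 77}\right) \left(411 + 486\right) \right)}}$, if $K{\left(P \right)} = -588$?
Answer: $- \frac{2185}{588} \approx -3.716$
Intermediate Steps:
$E{\left(h \right)} = -25 + 10 h$ ($E{\left(h \right)} = 5 \left(h + \left(-5 + h\right)\right) = 5 \left(-5 + 2 h\right) = -25 + 10 h$)
$\frac{E{\left(221 \right)}}{K{\left(\left(\sqrt{109 - 221} + \sqrt{50 + 77}\right) \left(411 + 486\right) \right)}} = \frac{-25 + 10 \cdot 221}{-588} = \left(-25 + 2210\right) \left(- \frac{1}{588}\right) = 2185 \left(- \frac{1}{588}\right) = - \frac{2185}{588}$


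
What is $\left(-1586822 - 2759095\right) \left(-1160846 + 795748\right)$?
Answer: $1586685604866$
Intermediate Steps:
$\left(-1586822 - 2759095\right) \left(-1160846 + 795748\right) = \left(-4345917\right) \left(-365098\right) = 1586685604866$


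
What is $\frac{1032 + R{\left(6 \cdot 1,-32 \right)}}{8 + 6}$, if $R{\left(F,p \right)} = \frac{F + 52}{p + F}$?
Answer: $\frac{13387}{182} \approx 73.555$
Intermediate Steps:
$R{\left(F,p \right)} = \frac{52 + F}{F + p}$
$\frac{1032 + R{\left(6 \cdot 1,-32 \right)}}{8 + 6} = \frac{1032 + \frac{52 + 6 \cdot 1}{6 \cdot 1 - 32}}{8 + 6} = \frac{1032 + \frac{52 + 6}{6 - 32}}{14} = \left(1032 + \frac{1}{-26} \cdot 58\right) \frac{1}{14} = \left(1032 - \frac{29}{13}\right) \frac{1}{14} = \frac{13387}{13} \cdot \frac{1}{14} = \frac{13387}{182}$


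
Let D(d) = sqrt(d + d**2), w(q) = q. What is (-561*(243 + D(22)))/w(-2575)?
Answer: 136323/2575 + 561*sqrt(506)/2575 ≈ 57.842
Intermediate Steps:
(-561*(243 + D(22)))/w(-2575) = -561*(243 + sqrt(22*(1 + 22)))/(-2575) = -561*(243 + sqrt(22*23))*(-1/2575) = -561*(243 + sqrt(506))*(-1/2575) = (-136323 - 561*sqrt(506))*(-1/2575) = 136323/2575 + 561*sqrt(506)/2575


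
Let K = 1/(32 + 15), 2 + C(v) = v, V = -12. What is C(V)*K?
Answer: -14/47 ≈ -0.29787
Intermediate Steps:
C(v) = -2 + v
K = 1/47 ≈ 0.021277
C(V)*K = (-2 - 12)*(1/47) = -14*1/47 = -14/47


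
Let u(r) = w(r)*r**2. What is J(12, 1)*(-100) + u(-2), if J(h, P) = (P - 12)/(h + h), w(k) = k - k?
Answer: 275/6 ≈ 45.833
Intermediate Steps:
w(k) = 0
u(r) = 0 (u(r) = 0*r**2 = 0)
J(h, P) = (-12 + P)/(2*h) (J(h, P) = (-12 + P)/((2*h)) = (-12 + P)*(1/(2*h)) = (-12 + P)/(2*h))
J(12, 1)*(-100) + u(-2) = ((1/2)*(-12 + 1)/12)*(-100) + 0 = ((1/2)*(1/12)*(-11))*(-100) + 0 = -11/24*(-100) + 0 = 275/6 + 0 = 275/6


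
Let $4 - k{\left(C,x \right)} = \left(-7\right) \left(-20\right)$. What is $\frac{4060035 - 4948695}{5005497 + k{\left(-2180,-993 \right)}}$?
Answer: $- \frac{888660}{5005361} \approx -0.17754$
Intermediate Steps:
$k{\left(C,x \right)} = -136$ ($k{\left(C,x \right)} = 4 - \left(-7\right) \left(-20\right) = 4 - 140 = -136$)
$\frac{4060035 - 4948695}{5005497 + k{\left(-2180,-993 \right)}} = \frac{4060035 - 4948695}{5005497 - 136} = - \frac{888660}{5005361}$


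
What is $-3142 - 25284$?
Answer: $-28426$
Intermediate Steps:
$-3142 - 25284 = -28426$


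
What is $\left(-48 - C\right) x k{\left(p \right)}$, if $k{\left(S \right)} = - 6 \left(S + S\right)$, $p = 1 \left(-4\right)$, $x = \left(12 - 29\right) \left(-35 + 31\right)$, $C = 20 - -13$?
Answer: $-264384$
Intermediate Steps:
$C = 33$ ($C = 20 + 13 = 33$)
$x = 68$ ($x = \left(-17\right) \left(-4\right) = 68$)
$p = -4$
$k{\left(S \right)} = - 12 S$ ($k{\left(S \right)} = - 6 \cdot 2 S = - 12 S$)
$\left(-48 - C\right) x k{\left(p \right)} = \left(-48 - 33\right) 68 \left(\left(-12\right) \left(-4\right)\right) = \left(-48 - 33\right) 68 \cdot 48 = \left(-81\right) 68 \cdot 48 = \left(-5508\right) 48 = -264384$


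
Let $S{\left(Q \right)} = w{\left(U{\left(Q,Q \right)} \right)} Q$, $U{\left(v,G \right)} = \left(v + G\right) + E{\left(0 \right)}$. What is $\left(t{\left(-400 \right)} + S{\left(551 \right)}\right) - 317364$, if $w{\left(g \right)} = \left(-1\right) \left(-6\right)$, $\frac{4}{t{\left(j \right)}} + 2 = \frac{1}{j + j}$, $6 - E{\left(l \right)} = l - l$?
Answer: $- \frac{502810058}{1601} \approx -3.1406 \cdot 10^{5}$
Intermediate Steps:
$E{\left(l \right)} = 6$ ($E{\left(l \right)} = 6 - \left(l - l\right) = 6 - 0 = 6 + 0 = 6$)
$t{\left(j \right)} = \frac{4}{-2 + \frac{1}{2 j}}$ ($t{\left(j \right)} = \frac{4}{-2 + \frac{1}{j + j}} = \frac{4}{-2 + \frac{1}{2 j}}$)
$U{\left(v,G \right)} = 6 + G + v$ ($U{\left(v,G \right)} = \left(v + G\right) + 6 = \left(G + v\right) + 6 = 6 + G + v$)
$w{\left(g \right)} = 6$
$S{\left(Q \right)} = 6 Q$
$\left(t{\left(-400 \right)} + S{\left(551 \right)}\right) - 317364 = \left(\left(-8\right) \left(-400\right) \frac{1}{-1 + 4 \left(-400\right)} + 6 \cdot 551\right) - 317364 = \left(\left(-8\right) \left(-400\right) \frac{1}{-1 - 1600} + 3306\right) - 317364 = \left(\left(-8\right) \left(-400\right) \frac{1}{-1601} + 3306\right) - 317364 = \left(\left(-8\right) \left(-400\right) \left(- \frac{1}{1601}\right) + 3306\right) - 317364 = \left(- \frac{3200}{1601} + 3306\right) - 317364 = \frac{5289706}{1601} - 317364 = - \frac{502810058}{1601}$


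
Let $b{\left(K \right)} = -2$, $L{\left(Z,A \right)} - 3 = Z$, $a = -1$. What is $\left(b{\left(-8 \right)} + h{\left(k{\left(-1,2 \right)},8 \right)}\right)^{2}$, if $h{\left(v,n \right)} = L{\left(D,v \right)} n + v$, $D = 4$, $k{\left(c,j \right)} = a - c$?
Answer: $2916$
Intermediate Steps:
$k{\left(c,j \right)} = -1 - c$
$L{\left(Z,A \right)} = 3 + Z$
$h{\left(v,n \right)} = v + 7 n$ ($h{\left(v,n \right)} = \left(3 + 4\right) n + v = 7 n + v = v + 7 n$)
$\left(b{\left(-8 \right)} + h{\left(k{\left(-1,2 \right)},8 \right)}\right)^{2} = \left(-2 + \left(\left(-1 - -1\right) + 7 \cdot 8\right)\right)^{2} = \left(-2 + \left(\left(-1 + 1\right) + 56\right)\right)^{2} = \left(-2 + \left(0 + 56\right)\right)^{2} = \left(-2 + 56\right)^{2} = 54^{2} = 2916$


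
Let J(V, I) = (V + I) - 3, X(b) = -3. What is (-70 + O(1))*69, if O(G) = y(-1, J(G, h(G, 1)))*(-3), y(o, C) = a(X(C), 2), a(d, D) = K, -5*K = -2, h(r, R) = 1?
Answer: -24564/5 ≈ -4912.8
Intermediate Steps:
K = ⅖ (K = -⅕*(-2) = ⅖ ≈ 0.40000)
a(d, D) = ⅖
J(V, I) = -3 + I + V (J(V, I) = (I + V) - 3 = -3 + I + V)
y(o, C) = ⅖
O(G) = -6/5 (O(G) = (⅖)*(-3) = -6/5)
(-70 + O(1))*69 = (-70 - 6/5)*69 = -356/5*69 = -24564/5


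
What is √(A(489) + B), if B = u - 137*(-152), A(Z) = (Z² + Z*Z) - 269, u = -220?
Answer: √498577 ≈ 706.10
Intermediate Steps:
A(Z) = -269 + 2*Z² (A(Z) = (Z² + Z²) - 269 = 2*Z² - 269 = -269 + 2*Z²)
B = 20604 (B = -220 - 137*(-152) = -220 + 20824 = 20604)
√(A(489) + B) = √((-269 + 2*489²) + 20604) = √((-269 + 2*239121) + 20604) = √((-269 + 478242) + 20604) = √(477973 + 20604) = √498577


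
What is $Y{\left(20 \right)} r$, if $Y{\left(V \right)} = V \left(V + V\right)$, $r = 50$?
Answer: $40000$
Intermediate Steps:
$Y{\left(V \right)} = 2 V^{2}$ ($Y{\left(V \right)} = V 2 V = 2 V^{2}$)
$Y{\left(20 \right)} r = 2 \cdot 20^{2} \cdot 50 = 2 \cdot 400 \cdot 50 = 800 \cdot 50 = 40000$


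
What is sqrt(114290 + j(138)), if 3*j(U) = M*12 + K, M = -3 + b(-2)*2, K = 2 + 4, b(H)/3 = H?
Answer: 2*sqrt(28558) ≈ 337.98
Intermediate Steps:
b(H) = 3*H
K = 6
M = -15 (M = -3 + (3*(-2))*2 = -3 - 6*2 = -3 - 12 = -15)
j(U) = -58 (j(U) = (-15*12 + 6)/3 = (-180 + 6)/3 = (1/3)*(-174) = -58)
sqrt(114290 + j(138)) = sqrt(114290 - 58) = sqrt(114232) = 2*sqrt(28558)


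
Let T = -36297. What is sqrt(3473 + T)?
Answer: 2*I*sqrt(8206) ≈ 181.17*I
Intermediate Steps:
sqrt(3473 + T) = sqrt(3473 - 36297) = sqrt(-32824) = 2*I*sqrt(8206)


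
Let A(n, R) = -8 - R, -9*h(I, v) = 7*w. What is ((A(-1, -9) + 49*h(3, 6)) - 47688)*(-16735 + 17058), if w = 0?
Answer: -15402901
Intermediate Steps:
h(I, v) = 0 (h(I, v) = -7*0/9 = -⅑*0 = 0)
((A(-1, -9) + 49*h(3, 6)) - 47688)*(-16735 + 17058) = (((-8 - 1*(-9)) + 49*0) - 47688)*(-16735 + 17058) = (((-8 + 9) + 0) - 47688)*323 = ((1 + 0) - 47688)*323 = (1 - 47688)*323 = -47687*323 = -15402901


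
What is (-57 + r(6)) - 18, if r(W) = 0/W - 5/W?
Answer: -455/6 ≈ -75.833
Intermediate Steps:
r(W) = -5/W (r(W) = 0 - 5/W = -5/W)
(-57 + r(6)) - 18 = (-57 - 5/6) - 18 = (-57 - 5*⅙) - 18 = (-57 - ⅚) - 18 = -347/6 - 18 = -455/6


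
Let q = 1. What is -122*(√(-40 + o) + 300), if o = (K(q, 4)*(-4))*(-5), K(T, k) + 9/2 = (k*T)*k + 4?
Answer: -36600 - 366*√30 ≈ -38605.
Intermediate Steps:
K(T, k) = -½ + T*k² (K(T, k) = -9/2 + ((k*T)*k + 4) = -9/2 + ((T*k)*k + 4) = -9/2 + (T*k² + 4) = -9/2 + (4 + T*k²) = -½ + T*k²)
o = 310 (o = ((-½ + 1*4²)*(-4))*(-5) = ((-½ + 1*16)*(-4))*(-5) = ((-½ + 16)*(-4))*(-5) = ((31/2)*(-4))*(-5) = -62*(-5) = 310)
-122*(√(-40 + o) + 300) = -122*(√(-40 + 310) + 300) = -122*(√270 + 300) = -122*(3*√30 + 300) = -122*(300 + 3*√30) = -36600 - 366*√30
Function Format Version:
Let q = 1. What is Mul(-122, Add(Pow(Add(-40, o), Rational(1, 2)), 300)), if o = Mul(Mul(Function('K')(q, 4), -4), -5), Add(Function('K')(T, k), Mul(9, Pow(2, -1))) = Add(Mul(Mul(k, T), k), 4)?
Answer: Add(-36600, Mul(-366, Pow(30, Rational(1, 2)))) ≈ -38605.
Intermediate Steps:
Function('K')(T, k) = Add(Rational(-1, 2), Mul(T, Pow(k, 2))) (Function('K')(T, k) = Add(Rational(-9, 2), Add(Mul(Mul(k, T), k), 4)) = Add(Rational(-9, 2), Add(Mul(Mul(T, k), k), 4)) = Add(Rational(-9, 2), Add(Mul(T, Pow(k, 2)), 4)) = Add(Rational(-9, 2), Add(4, Mul(T, Pow(k, 2)))) = Add(Rational(-1, 2), Mul(T, Pow(k, 2))))
o = 310 (o = Mul(Mul(Add(Rational(-1, 2), Mul(1, Pow(4, 2))), -4), -5) = Mul(Mul(Add(Rational(-1, 2), Mul(1, 16)), -4), -5) = Mul(Mul(Add(Rational(-1, 2), 16), -4), -5) = Mul(Mul(Rational(31, 2), -4), -5) = Mul(-62, -5) = 310)
Mul(-122, Add(Pow(Add(-40, o), Rational(1, 2)), 300)) = Mul(-122, Add(Pow(Add(-40, 310), Rational(1, 2)), 300)) = Mul(-122, Add(Pow(270, Rational(1, 2)), 300)) = Mul(-122, Add(Mul(3, Pow(30, Rational(1, 2))), 300)) = Mul(-122, Add(300, Mul(3, Pow(30, Rational(1, 2))))) = Add(-36600, Mul(-366, Pow(30, Rational(1, 2))))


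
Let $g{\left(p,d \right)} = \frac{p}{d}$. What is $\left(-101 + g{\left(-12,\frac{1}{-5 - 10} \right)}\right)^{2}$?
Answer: $6241$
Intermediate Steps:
$\left(-101 + g{\left(-12,\frac{1}{-5 - 10} \right)}\right)^{2} = \left(-101 - \frac{12}{\frac{1}{-5 - 10}}\right)^{2} = \left(-101 - \frac{12}{\frac{1}{-15}}\right)^{2} = \left(-101 - \frac{12}{- \frac{1}{15}}\right)^{2} = \left(-101 - -180\right)^{2} = \left(-101 + 180\right)^{2} = 79^{2} = 6241$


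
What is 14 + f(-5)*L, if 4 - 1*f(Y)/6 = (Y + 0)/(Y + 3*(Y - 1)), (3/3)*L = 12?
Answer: 6586/23 ≈ 286.35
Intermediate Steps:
L = 12
f(Y) = 24 - 6*Y/(-3 + 4*Y) (f(Y) = 24 - 6*(Y + 0)/(Y + 3*(Y - 1)) = 24 - 6*Y/(Y + 3*(-1 + Y)) = 24 - 6*Y/(Y + (-3 + 3*Y)) = 24 - 6*Y/(-3 + 4*Y))
14 + f(-5)*L = 14 + (18*(-4 + 5*(-5))/(-3 + 4*(-5)))*12 = 14 + (18*(-4 - 25)/(-3 - 20))*12 = 14 + (18*(-29)/(-23))*12 = 14 + (18*(-1/23)*(-29))*12 = 14 + (522/23)*12 = 14 + 6264/23 = 6586/23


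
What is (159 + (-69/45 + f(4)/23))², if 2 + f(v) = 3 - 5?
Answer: 2944798756/119025 ≈ 24741.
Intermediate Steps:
f(v) = -4 (f(v) = -2 + (3 - 5) = -2 - 2 = -4)
(159 + (-69/45 + f(4)/23))² = (159 + (-69/45 - 4/23))² = (159 + (-69*1/45 - 4*1/23))² = (159 + (-23/15 - 4/23))² = (159 - 589/345)² = (54266/345)² = 2944798756/119025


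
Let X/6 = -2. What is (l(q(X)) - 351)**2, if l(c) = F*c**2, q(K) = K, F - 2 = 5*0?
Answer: 3969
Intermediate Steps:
F = 2 (F = 2 + 5*0 = 2 + 0 = 2)
X = -12 (X = 6*(-2) = -12)
l(c) = 2*c**2
(l(q(X)) - 351)**2 = (2*(-12)**2 - 351)**2 = (2*144 - 351)**2 = (288 - 351)**2 = (-63)**2 = 3969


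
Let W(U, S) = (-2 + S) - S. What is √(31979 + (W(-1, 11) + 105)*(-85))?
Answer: 2*√5806 ≈ 152.39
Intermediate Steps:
W(U, S) = -2
√(31979 + (W(-1, 11) + 105)*(-85)) = √(31979 + (-2 + 105)*(-85)) = √(31979 + 103*(-85)) = √(31979 - 8755) = √23224 = 2*√5806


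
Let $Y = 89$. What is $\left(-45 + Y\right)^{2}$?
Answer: $1936$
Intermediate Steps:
$\left(-45 + Y\right)^{2} = \left(-45 + 89\right)^{2} = 44^{2} = 1936$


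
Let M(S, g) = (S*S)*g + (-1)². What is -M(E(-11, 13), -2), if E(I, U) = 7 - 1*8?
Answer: 1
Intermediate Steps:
E(I, U) = -1 (E(I, U) = 7 - 8 = -1)
M(S, g) = 1 + g*S² (M(S, g) = S²*g + 1 = g*S² + 1 = 1 + g*S²)
-M(E(-11, 13), -2) = -(1 - 2*(-1)²) = -(1 - 2*1) = -(1 - 2) = -1*(-1) = 1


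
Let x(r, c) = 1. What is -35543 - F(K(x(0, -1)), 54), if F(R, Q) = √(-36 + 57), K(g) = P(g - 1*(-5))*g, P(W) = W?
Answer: -35543 - √21 ≈ -35548.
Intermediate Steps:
K(g) = g*(5 + g) (K(g) = (g - 1*(-5))*g = (g + 5)*g = (5 + g)*g = g*(5 + g))
F(R, Q) = √21
-35543 - F(K(x(0, -1)), 54) = -35543 - √21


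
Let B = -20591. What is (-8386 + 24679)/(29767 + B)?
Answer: 16293/9176 ≈ 1.7756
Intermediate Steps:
(-8386 + 24679)/(29767 + B) = (-8386 + 24679)/(29767 - 20591) = 16293/9176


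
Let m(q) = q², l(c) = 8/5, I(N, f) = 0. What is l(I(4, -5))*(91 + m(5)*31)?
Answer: 6928/5 ≈ 1385.6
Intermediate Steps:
l(c) = 8/5 (l(c) = 8*(⅕) = 8/5)
l(I(4, -5))*(91 + m(5)*31) = 8*(91 + 5²*31)/5 = 8*(91 + 25*31)/5 = 8*(91 + 775)/5 = (8/5)*866 = 6928/5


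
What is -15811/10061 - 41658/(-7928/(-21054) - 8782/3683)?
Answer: 280146380127992/13504065359 ≈ 20745.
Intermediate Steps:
-15811/10061 - 41658/(-7928/(-21054) - 8782/3683) = -15811*1/10061 - 41658/(-7928*(-1/21054) - 8782*1/3683) = -15811/10061 - 41658/(3964/10527 - 8782/3683) = -15811/10061 - 41658/(-2684438/1336929) = -15811/10061 - 41658*(-1336929/2684438) = -15811/10061 + 27846894141/1342219 = 280146380127992/13504065359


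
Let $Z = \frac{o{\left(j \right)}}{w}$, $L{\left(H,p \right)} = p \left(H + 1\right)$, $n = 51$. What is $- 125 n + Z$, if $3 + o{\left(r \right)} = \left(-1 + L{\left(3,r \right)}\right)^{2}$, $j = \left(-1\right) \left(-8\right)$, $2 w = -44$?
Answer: $- \frac{70604}{11} \approx -6418.5$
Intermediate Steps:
$w = -22$ ($w = \frac{1}{2} \left(-44\right) = -22$)
$L{\left(H,p \right)} = p \left(1 + H\right)$
$j = 8$
$o{\left(r \right)} = -3 + \left(-1 + 4 r\right)^{2}$ ($o{\left(r \right)} = -3 + \left(-1 + r \left(1 + 3\right)\right)^{2} = -3 + \left(-1 + r 4\right)^{2} = -3 + \left(-1 + 4 r\right)^{2}$)
$Z = - \frac{479}{11}$ ($Z = \frac{-3 + \left(-1 + 4 \cdot 8\right)^{2}}{-22} = \left(-3 + \left(-1 + 32\right)^{2}\right) \left(- \frac{1}{22}\right) = \left(-3 + 31^{2}\right) \left(- \frac{1}{22}\right) = \left(-3 + 961\right) \left(- \frac{1}{22}\right) = 958 \left(- \frac{1}{22}\right) = - \frac{479}{11} \approx -43.545$)
$- 125 n + Z = \left(-125\right) 51 - \frac{479}{11} = -6375 - \frac{479}{11} = - \frac{70604}{11}$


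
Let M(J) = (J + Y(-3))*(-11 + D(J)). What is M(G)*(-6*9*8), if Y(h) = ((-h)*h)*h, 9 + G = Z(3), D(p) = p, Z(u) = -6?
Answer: 134784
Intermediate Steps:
G = -15 (G = -9 - 6 = -15)
Y(h) = -h³ (Y(h) = (-h²)*h = -h³)
M(J) = (-11 + J)*(27 + J) (M(J) = (J - 1*(-3)³)*(-11 + J) = (J - 1*(-27))*(-11 + J) = (J + 27)*(-11 + J) = (27 + J)*(-11 + J) = (-11 + J)*(27 + J))
M(G)*(-6*9*8) = (-297 + (-15)² + 16*(-15))*(-6*9*8) = (-297 + 225 - 240)*(-54*8) = -312*(-432) = 134784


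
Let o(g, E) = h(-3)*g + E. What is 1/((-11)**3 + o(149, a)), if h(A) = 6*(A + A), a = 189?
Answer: -1/6506 ≈ -0.00015370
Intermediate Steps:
h(A) = 12*A (h(A) = 6*(2*A) = 12*A)
o(g, E) = E - 36*g (o(g, E) = (12*(-3))*g + E = -36*g + E = E - 36*g)
1/((-11)**3 + o(149, a)) = 1/((-11)**3 + (189 - 36*149)) = 1/(-1331 + (189 - 5364)) = 1/(-1331 - 5175) = 1/(-6506) = -1/6506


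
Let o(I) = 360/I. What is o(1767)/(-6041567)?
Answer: -120/3558482963 ≈ -3.3722e-8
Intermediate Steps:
o(1767)/(-6041567) = (360/1767)/(-6041567) = (360*(1/1767))*(-1/6041567) = (120/589)*(-1/6041567) = -120/3558482963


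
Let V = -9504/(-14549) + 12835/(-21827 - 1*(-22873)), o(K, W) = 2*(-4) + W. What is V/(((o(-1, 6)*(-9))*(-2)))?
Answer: -196677599/547857144 ≈ -0.35899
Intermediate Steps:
o(K, W) = -8 + W
V = 196677599/15218254 (V = -9504*(-1/14549) + 12835/(-21827 + 22873) = 9504/14549 + 12835/1046 = 196677599/15218254 ≈ 12.924)
V/(((o(-1, 6)*(-9))*(-2))) = 196677599/(15218254*((((-8 + 6)*(-9))*(-2)))) = 196677599/(15218254*((-2*(-9)*(-2)))) = 196677599/(15218254*((18*(-2)))) = (196677599/15218254)/(-36) = (196677599/15218254)*(-1/36) = -196677599/547857144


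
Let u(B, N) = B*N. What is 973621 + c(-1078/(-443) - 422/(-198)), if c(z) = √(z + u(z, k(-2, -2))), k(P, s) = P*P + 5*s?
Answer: 973621 + 5*I*√195110047/14619 ≈ 9.7362e+5 + 4.7774*I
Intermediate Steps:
k(P, s) = P² + 5*s
c(z) = √5*√(-z) (c(z) = √(z + z*((-2)² + 5*(-2))) = √(z + z*(4 - 10)) = √(z + z*(-6)) = √(z - 6*z) = √(-5*z) = √5*√(-z))
973621 + c(-1078/(-443) - 422/(-198)) = 973621 + √5*√(-(-1078/(-443) - 422/(-198))) = 973621 + √5*√(-(-1078*(-1/443) - 422*(-1/198))) = 973621 + √5*√(-(1078/443 + 211/99)) = 973621 + √5*√(-1*200195/43857) = 973621 + √5*√(-200195/43857) = 973621 + √5*(I*√975550235/14619) = 973621 + 5*I*√195110047/14619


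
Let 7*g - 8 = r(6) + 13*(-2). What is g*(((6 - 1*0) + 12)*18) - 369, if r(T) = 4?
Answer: -1017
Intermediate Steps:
g = -2 (g = 8/7 + (4 + 13*(-2))/7 = 8/7 + (4 - 26)/7 = 8/7 + (⅐)*(-22) = 8/7 - 22/7 = -2)
g*(((6 - 1*0) + 12)*18) - 369 = -2*((6 - 1*0) + 12)*18 - 369 = -2*((6 + 0) + 12)*18 - 369 = -2*(6 + 12)*18 - 369 = -36*18 - 369 = -2*324 - 369 = -648 - 369 = -1017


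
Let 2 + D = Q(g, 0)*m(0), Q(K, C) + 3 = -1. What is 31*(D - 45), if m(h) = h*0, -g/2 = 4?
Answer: -1457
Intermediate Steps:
g = -8 (g = -2*4 = -8)
Q(K, C) = -4 (Q(K, C) = -3 - 1 = -4)
m(h) = 0
D = -2 (D = -2 - 4*0 = -2 + 0 = -2)
31*(D - 45) = 31*(-2 - 45) = 31*(-47) = -1457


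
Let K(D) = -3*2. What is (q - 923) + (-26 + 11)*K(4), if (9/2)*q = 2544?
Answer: -803/3 ≈ -267.67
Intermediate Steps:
q = 1696/3 (q = (2/9)*2544 = 1696/3 ≈ 565.33)
K(D) = -6
(q - 923) + (-26 + 11)*K(4) = (1696/3 - 923) + (-26 + 11)*(-6) = -1073/3 - 15*(-6) = -1073/3 + 90 = -803/3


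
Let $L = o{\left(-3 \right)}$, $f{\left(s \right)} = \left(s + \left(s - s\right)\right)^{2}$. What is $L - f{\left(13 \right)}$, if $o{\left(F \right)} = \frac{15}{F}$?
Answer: $-174$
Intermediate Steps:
$f{\left(s \right)} = s^{2}$ ($f{\left(s \right)} = \left(s + 0\right)^{2} = s^{2}$)
$L = -5$ ($L = \frac{15}{-3} = 15 \left(- \frac{1}{3}\right) = -5$)
$L - f{\left(13 \right)} = -5 - 13^{2} = -5 - 169 = -174$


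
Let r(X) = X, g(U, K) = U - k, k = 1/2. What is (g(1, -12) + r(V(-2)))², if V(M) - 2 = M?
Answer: ¼ ≈ 0.25000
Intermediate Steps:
k = ½ ≈ 0.50000
V(M) = 2 + M
g(U, K) = -½ + U (g(U, K) = U - 1*½ = U - ½ = -½ + U)
(g(1, -12) + r(V(-2)))² = ((-½ + 1) + (2 - 2))² = (½ + 0)² = (½)² = ¼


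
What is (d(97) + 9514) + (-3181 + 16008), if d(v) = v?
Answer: 22438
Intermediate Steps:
(d(97) + 9514) + (-3181 + 16008) = (97 + 9514) + (-3181 + 16008) = 9611 + 12827 = 22438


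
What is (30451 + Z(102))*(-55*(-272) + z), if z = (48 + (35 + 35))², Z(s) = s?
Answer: 882492852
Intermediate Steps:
z = 13924 (z = (48 + 70)² = 118² = 13924)
(30451 + Z(102))*(-55*(-272) + z) = (30451 + 102)*(-55*(-272) + 13924) = 30553*(14960 + 13924) = 30553*28884 = 882492852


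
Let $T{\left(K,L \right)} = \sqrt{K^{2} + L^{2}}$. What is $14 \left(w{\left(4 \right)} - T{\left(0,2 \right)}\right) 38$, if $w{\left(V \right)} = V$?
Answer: $1064$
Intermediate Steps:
$14 \left(w{\left(4 \right)} - T{\left(0,2 \right)}\right) 38 = 14 \left(4 - \sqrt{0^{2} + 2^{2}}\right) 38 = 14 \left(4 - \sqrt{0 + 4}\right) 38 = 14 \left(4 - \sqrt{4}\right) 38 = 14 \left(4 - 2\right) 38 = 14 \cdot 2 \cdot 38 = 28 \cdot 38 = 1064$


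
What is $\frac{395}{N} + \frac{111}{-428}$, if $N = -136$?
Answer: $- \frac{46039}{14552} \approx -3.1638$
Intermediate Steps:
$\frac{395}{N} + \frac{111}{-428} = \frac{395}{-136} + \frac{111}{-428} = 395 \left(- \frac{1}{136}\right) + 111 \left(- \frac{1}{428}\right) = - \frac{395}{136} - \frac{111}{428} = - \frac{46039}{14552}$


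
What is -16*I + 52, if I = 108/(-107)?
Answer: 7292/107 ≈ 68.150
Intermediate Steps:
I = -108/107 (I = 108*(-1/107) = -108/107 ≈ -1.0093)
-16*I + 52 = -16*(-108/107) + 52 = 1728/107 + 52 = 7292/107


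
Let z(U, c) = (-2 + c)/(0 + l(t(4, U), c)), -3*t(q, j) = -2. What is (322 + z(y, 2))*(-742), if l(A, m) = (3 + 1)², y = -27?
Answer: -238924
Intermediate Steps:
t(q, j) = ⅔ (t(q, j) = -⅓*(-2) = ⅔)
l(A, m) = 16 (l(A, m) = 4² = 16)
z(U, c) = -⅛ + c/16 (z(U, c) = (-2 + c)/(0 + 16) = (-2 + c)/16 = (-2 + c)*(1/16) = -⅛ + c/16)
(322 + z(y, 2))*(-742) = (322 + (-⅛ + (1/16)*2))*(-742) = (322 + (-⅛ + ⅛))*(-742) = (322 + 0)*(-742) = 322*(-742) = -238924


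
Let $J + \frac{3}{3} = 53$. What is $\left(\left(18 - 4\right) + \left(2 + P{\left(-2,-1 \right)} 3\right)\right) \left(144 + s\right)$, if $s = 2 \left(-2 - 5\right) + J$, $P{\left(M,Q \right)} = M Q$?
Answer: $4004$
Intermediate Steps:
$J = 52$ ($J = -1 + 53 = 52$)
$s = 38$ ($s = 2 \left(-2 - 5\right) + 52 = 2 \left(-7\right) + 52 = -14 + 52 = 38$)
$\left(\left(18 - 4\right) + \left(2 + P{\left(-2,-1 \right)} 3\right)\right) \left(144 + s\right) = \left(\left(18 - 4\right) + \left(2 + \left(-2\right) \left(-1\right) 3\right)\right) \left(144 + 38\right) = \left(14 + \left(2 + 2 \cdot 3\right)\right) 182 = \left(14 + \left(2 + 6\right)\right) 182 = \left(14 + 8\right) 182 = 22 \cdot 182 = 4004$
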